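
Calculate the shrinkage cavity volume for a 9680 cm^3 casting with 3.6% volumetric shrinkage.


Formula: V_shrink = V_casting * shrinkage_pct / 100
V_shrink = 9680 cm^3 * 3.6 / 100 = 348.4800 cm^3

Answer: 348.4800 cm^3


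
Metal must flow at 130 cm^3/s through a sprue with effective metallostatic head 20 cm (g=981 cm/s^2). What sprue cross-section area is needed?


Formula: v = sqrt(2*g*h), A = Q/v
Velocity: v = sqrt(2 * 981 * 20) = sqrt(39240) = 198.0909 cm/s
Sprue area: A = Q / v = 130 / 198.0909 = 0.6563 cm^2

Answer: 0.6563 cm^2


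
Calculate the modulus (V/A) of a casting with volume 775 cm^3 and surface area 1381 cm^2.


Formula: Casting Modulus M = V / A
M = 775 cm^3 / 1381 cm^2 = 0.5612 cm

Final answer: 0.5612 cm


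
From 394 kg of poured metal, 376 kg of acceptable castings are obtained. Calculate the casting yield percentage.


Formula: Casting Yield = (W_good / W_total) * 100
Yield = (376 kg / 394 kg) * 100 = 95.4315%


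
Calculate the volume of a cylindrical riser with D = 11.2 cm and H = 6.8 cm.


Formula: V = pi * (D/2)^2 * H  (cylinder volume)
Radius = D/2 = 11.2/2 = 5.6 cm
V = pi * 5.6^2 * 6.8 = 669.9384 cm^3

669.9384 cm^3


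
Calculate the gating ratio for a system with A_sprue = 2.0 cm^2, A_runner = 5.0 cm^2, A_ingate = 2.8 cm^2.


Sprue:Runner:Ingate = 1 : 5.0/2.0 : 2.8/2.0 = 1:2.50:1.40

Answer: 1:2.50:1.40


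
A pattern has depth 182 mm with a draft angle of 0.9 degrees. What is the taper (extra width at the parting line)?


Formula: taper = depth * tan(draft_angle)
tan(0.9 deg) = 0.0157093
taper = 182 mm * 0.0157093 = 2.8591 mm


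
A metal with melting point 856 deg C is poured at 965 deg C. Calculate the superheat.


Formula: Superheat = T_pour - T_melt
Superheat = 965 - 856 = 109 deg C

Answer: 109 deg C


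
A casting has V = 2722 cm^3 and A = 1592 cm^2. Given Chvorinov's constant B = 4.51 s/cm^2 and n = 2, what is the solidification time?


Formula: t_s = B * (V/A)^n  (Chvorinov's rule, n=2)
Modulus M = V/A = 2722/1592 = 1.709799 cm
M^2 = 1.709799^2 = 2.923413 cm^2
t_s = 4.51 * 2.923413 = 13.1846 s


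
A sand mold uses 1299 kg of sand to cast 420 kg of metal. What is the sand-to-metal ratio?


Formula: Sand-to-Metal Ratio = W_sand / W_metal
Ratio = 1299 kg / 420 kg = 3.0929


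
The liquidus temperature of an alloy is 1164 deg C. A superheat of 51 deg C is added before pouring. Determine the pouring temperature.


Formula: T_pour = T_melt + Superheat
T_pour = 1164 + 51 = 1215 deg C

Answer: 1215 deg C


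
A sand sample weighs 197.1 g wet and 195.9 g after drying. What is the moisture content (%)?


Formula: MC = (W_wet - W_dry) / W_wet * 100
Water mass = 197.1 - 195.9 = 1.2 g
MC = 1.2 / 197.1 * 100 = 0.6088%

Final answer: 0.6088%


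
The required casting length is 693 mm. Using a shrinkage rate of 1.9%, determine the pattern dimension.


Formula: L_pattern = L_casting * (1 + shrinkage_rate/100)
Shrinkage factor = 1 + 1.9/100 = 1.019
L_pattern = 693 mm * 1.019 = 706.1670 mm

Final answer: 706.1670 mm


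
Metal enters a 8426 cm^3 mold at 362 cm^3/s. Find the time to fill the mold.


Formula: t_fill = V_mold / Q_flow
t = 8426 cm^3 / 362 cm^3/s = 23.2762 s

23.2762 s


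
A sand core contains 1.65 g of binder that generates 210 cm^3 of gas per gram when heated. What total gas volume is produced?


Formula: V_gas = W_binder * gas_evolution_rate
V = 1.65 g * 210 cm^3/g = 346.5000 cm^3

Answer: 346.5000 cm^3


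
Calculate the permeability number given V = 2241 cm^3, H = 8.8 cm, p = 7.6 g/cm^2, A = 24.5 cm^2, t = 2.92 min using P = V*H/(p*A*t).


Formula: Permeability Number P = (V * H) / (p * A * t)
Numerator: V * H = 2241 * 8.8 = 19720.8
Denominator: p * A * t = 7.6 * 24.5 * 2.92 = 543.704
P = 19720.8 / 543.704 = 36.2712

Answer: 36.2712


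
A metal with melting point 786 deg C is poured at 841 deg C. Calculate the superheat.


Formula: Superheat = T_pour - T_melt
Superheat = 841 - 786 = 55 deg C

Final answer: 55 deg C


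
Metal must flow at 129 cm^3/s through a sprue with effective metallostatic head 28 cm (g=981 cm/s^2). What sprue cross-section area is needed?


Formula: v = sqrt(2*g*h), A = Q/v
Velocity: v = sqrt(2 * 981 * 28) = sqrt(54936) = 234.3843 cm/s
Sprue area: A = Q / v = 129 / 234.3843 = 0.5504 cm^2

Answer: 0.5504 cm^2


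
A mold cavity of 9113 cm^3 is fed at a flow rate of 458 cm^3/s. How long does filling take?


Formula: t_fill = V_mold / Q_flow
t = 9113 cm^3 / 458 cm^3/s = 19.8974 s

Answer: 19.8974 s


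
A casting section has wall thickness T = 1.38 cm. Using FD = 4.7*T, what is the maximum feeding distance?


Formula: FD = 4.7 * T  (riser feeding-distance rule)
FD = 4.7 * 1.38 cm = 6.4860 cm


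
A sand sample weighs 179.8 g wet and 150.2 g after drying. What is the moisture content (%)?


Formula: MC = (W_wet - W_dry) / W_wet * 100
Water mass = 179.8 - 150.2 = 29.6 g
MC = 29.6 / 179.8 * 100 = 16.4627%

Final answer: 16.4627%


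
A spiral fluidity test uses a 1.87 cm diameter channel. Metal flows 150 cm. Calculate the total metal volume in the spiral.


Formula: V = pi * (d/2)^2 * L  (cylinder volume)
Radius = 1.87/2 = 0.935 cm
V = pi * 0.935^2 * 150 = 411.9688 cm^3

Answer: 411.9688 cm^3


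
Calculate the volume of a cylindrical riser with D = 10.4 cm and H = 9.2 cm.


Formula: V = pi * (D/2)^2 * H  (cylinder volume)
Radius = D/2 = 10.4/2 = 5.2 cm
V = pi * 5.2^2 * 9.2 = 781.5277 cm^3


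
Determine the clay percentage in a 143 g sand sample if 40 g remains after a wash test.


Formula: Clay% = (W_total - W_washed) / W_total * 100
Clay mass = 143 - 40 = 103 g
Clay% = 103 / 143 * 100 = 72.0280%

72.0280%


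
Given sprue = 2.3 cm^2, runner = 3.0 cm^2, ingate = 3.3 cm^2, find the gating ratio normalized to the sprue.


Sprue:Runner:Ingate = 1 : 3.0/2.3 : 3.3/2.3 = 1:1.30:1.43

Answer: 1:1.30:1.43


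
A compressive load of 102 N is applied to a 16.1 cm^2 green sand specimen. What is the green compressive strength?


Formula: Compressive Strength = Force / Area
Strength = 102 N / 16.1 cm^2 = 6.3354 N/cm^2


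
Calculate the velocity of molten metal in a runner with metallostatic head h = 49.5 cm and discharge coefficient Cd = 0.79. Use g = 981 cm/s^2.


Formula: v = Cd * sqrt(2 * g * h)  (Torricelli with discharge coefficient)
2*g*h = 2 * 981 * 49.5 = 97119.0 cm^2/s^2
sqrt(97119.0) = 311.63921 cm/s
v = 0.79 * 311.63921 = 246.1950 cm/s

Final answer: 246.1950 cm/s


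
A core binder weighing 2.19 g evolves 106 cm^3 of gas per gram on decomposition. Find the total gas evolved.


Formula: V_gas = W_binder * gas_evolution_rate
V = 2.19 g * 106 cm^3/g = 232.1400 cm^3


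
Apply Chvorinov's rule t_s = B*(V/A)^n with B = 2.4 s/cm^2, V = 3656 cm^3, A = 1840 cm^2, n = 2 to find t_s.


Formula: t_s = B * (V/A)^n  (Chvorinov's rule, n=2)
Modulus M = V/A = 3656/1840 = 1.986957 cm
M^2 = 1.986957^2 = 3.947998 cm^2
t_s = 2.4 * 3.947998 = 9.4752 s


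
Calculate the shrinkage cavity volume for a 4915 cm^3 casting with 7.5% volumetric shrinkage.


Formula: V_shrink = V_casting * shrinkage_pct / 100
V_shrink = 4915 cm^3 * 7.5 / 100 = 368.6250 cm^3

368.6250 cm^3


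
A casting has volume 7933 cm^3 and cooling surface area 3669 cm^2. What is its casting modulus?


Formula: Casting Modulus M = V / A
M = 7933 cm^3 / 3669 cm^2 = 2.1622 cm

Final answer: 2.1622 cm


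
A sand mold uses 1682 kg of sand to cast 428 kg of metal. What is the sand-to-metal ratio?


Formula: Sand-to-Metal Ratio = W_sand / W_metal
Ratio = 1682 kg / 428 kg = 3.9299

Answer: 3.9299


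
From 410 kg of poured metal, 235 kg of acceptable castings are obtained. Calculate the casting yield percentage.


Formula: Casting Yield = (W_good / W_total) * 100
Yield = (235 kg / 410 kg) * 100 = 57.3171%


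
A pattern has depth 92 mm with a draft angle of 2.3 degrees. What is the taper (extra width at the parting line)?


Formula: taper = depth * tan(draft_angle)
tan(2.3 deg) = 0.0401641
taper = 92 mm * 0.0401641 = 3.6951 mm

3.6951 mm


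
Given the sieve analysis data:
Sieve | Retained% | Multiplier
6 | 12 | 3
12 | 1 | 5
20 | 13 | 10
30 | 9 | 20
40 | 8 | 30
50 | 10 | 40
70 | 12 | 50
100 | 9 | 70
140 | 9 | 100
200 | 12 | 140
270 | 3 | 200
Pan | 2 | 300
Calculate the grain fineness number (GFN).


Formula: GFN = sum(pct * multiplier) / sum(pct)
sum(pct * multiplier) = 6001
sum(pct) = 100
GFN = 6001 / 100 = 60.01

60.01


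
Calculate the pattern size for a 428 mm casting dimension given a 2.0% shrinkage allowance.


Formula: L_pattern = L_casting * (1 + shrinkage_rate/100)
Shrinkage factor = 1 + 2.0/100 = 1.02
L_pattern = 428 mm * 1.02 = 436.5600 mm

Answer: 436.5600 mm


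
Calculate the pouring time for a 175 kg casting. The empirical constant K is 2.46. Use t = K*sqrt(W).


Formula: t = K * sqrt(W)
sqrt(W) = sqrt(175) = 13.22876
t = 2.46 * 13.22876 = 32.5427 s

Answer: 32.5427 s


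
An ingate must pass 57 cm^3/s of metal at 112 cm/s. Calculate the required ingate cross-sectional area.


Formula: A_ingate = Q / v  (continuity equation)
A = 57 cm^3/s / 112 cm/s = 0.5089 cm^2


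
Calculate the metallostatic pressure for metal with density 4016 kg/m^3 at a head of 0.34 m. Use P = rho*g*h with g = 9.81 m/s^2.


Formula: P = rho * g * h
rho * g = 4016 * 9.81 = 39396.96 N/m^3
P = 39396.96 * 0.34 = 13394.9664 Pa

Final answer: 13394.9664 Pa


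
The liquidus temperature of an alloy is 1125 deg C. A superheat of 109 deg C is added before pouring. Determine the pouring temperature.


Formula: T_pour = T_melt + Superheat
T_pour = 1125 + 109 = 1234 deg C

Final answer: 1234 deg C


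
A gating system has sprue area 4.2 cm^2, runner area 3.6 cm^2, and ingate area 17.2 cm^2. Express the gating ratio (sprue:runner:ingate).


Sprue:Runner:Ingate = 1 : 3.6/4.2 : 17.2/4.2 = 1:0.86:4.10

Final answer: 1:0.86:4.10


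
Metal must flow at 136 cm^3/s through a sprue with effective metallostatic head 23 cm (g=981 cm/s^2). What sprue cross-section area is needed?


Formula: v = sqrt(2*g*h), A = Q/v
Velocity: v = sqrt(2 * 981 * 23) = sqrt(45126) = 212.4288 cm/s
Sprue area: A = Q / v = 136 / 212.4288 = 0.6402 cm^2

0.6402 cm^2


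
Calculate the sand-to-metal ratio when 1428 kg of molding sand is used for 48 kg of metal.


Formula: Sand-to-Metal Ratio = W_sand / W_metal
Ratio = 1428 kg / 48 kg = 29.7500


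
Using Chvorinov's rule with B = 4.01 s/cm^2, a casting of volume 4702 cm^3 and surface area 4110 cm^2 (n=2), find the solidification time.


Formula: t_s = B * (V/A)^n  (Chvorinov's rule, n=2)
Modulus M = V/A = 4702/4110 = 1.144039 cm
M^2 = 1.144039^2 = 1.308825 cm^2
t_s = 4.01 * 1.308825 = 5.2484 s

5.2484 s


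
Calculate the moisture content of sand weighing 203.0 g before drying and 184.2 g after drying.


Formula: MC = (W_wet - W_dry) / W_wet * 100
Water mass = 203.0 - 184.2 = 18.8 g
MC = 18.8 / 203.0 * 100 = 9.2611%

Final answer: 9.2611%


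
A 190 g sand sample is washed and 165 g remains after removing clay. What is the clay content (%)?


Formula: Clay% = (W_total - W_washed) / W_total * 100
Clay mass = 190 - 165 = 25 g
Clay% = 25 / 190 * 100 = 13.1579%

Final answer: 13.1579%


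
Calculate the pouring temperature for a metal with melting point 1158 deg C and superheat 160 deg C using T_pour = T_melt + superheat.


Formula: T_pour = T_melt + Superheat
T_pour = 1158 + 160 = 1318 deg C

1318 deg C


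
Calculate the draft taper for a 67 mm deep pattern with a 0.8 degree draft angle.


Formula: taper = depth * tan(draft_angle)
tan(0.8 deg) = 0.0139635
taper = 67 mm * 0.0139635 = 0.9356 mm

Final answer: 0.9356 mm


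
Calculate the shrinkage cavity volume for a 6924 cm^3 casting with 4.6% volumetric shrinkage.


Formula: V_shrink = V_casting * shrinkage_pct / 100
V_shrink = 6924 cm^3 * 4.6 / 100 = 318.5040 cm^3

318.5040 cm^3


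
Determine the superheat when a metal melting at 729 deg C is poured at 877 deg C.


Formula: Superheat = T_pour - T_melt
Superheat = 877 - 729 = 148 deg C

148 deg C


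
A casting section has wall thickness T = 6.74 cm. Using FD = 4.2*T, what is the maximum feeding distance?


Formula: FD = 4.2 * T  (riser feeding-distance rule)
FD = 4.2 * 6.74 cm = 28.3080 cm

Final answer: 28.3080 cm


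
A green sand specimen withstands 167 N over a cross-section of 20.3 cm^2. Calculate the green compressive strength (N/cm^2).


Formula: Compressive Strength = Force / Area
Strength = 167 N / 20.3 cm^2 = 8.2266 N/cm^2

Answer: 8.2266 N/cm^2


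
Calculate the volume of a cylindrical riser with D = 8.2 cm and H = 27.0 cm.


Formula: V = pi * (D/2)^2 * H  (cylinder volume)
Radius = D/2 = 8.2/2 = 4.1 cm
V = pi * 4.1^2 * 27.0 = 1425.8747 cm^3

1425.8747 cm^3


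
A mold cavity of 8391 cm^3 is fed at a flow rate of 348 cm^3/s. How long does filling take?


Formula: t_fill = V_mold / Q_flow
t = 8391 cm^3 / 348 cm^3/s = 24.1121 s

Answer: 24.1121 s


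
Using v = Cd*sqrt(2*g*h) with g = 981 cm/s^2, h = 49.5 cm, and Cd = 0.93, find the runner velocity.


Formula: v = Cd * sqrt(2 * g * h)  (Torricelli with discharge coefficient)
2*g*h = 2 * 981 * 49.5 = 97119.0 cm^2/s^2
sqrt(97119.0) = 311.63921 cm/s
v = 0.93 * 311.63921 = 289.8245 cm/s

289.8245 cm/s


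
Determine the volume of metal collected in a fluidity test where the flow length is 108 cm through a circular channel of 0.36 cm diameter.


Formula: V = pi * (d/2)^2 * L  (cylinder volume)
Radius = 0.36/2 = 0.18 cm
V = pi * 0.18^2 * 108 = 10.9931 cm^3

Answer: 10.9931 cm^3


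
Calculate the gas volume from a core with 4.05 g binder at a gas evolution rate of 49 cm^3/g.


Formula: V_gas = W_binder * gas_evolution_rate
V = 4.05 g * 49 cm^3/g = 198.4500 cm^3


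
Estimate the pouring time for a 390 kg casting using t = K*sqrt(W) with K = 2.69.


Formula: t = K * sqrt(W)
sqrt(W) = sqrt(390) = 19.74842
t = 2.69 * 19.74842 = 53.1232 s

53.1232 s


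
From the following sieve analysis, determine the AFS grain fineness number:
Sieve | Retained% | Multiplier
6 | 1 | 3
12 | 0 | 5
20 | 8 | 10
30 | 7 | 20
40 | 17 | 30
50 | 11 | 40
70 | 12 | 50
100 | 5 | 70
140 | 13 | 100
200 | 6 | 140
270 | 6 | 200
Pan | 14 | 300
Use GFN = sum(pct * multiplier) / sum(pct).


Formula: GFN = sum(pct * multiplier) / sum(pct)
sum(pct * multiplier) = 9663
sum(pct) = 100
GFN = 9663 / 100 = 96.63

Final answer: 96.63


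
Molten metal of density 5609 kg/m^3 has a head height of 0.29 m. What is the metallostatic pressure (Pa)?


Formula: P = rho * g * h
rho * g = 5609 * 9.81 = 55024.29 N/m^3
P = 55024.29 * 0.29 = 15957.0441 Pa


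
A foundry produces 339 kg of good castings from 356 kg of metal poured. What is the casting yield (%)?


Formula: Casting Yield = (W_good / W_total) * 100
Yield = (339 kg / 356 kg) * 100 = 95.2247%

95.2247%


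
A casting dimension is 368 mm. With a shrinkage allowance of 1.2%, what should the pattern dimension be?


Formula: L_pattern = L_casting * (1 + shrinkage_rate/100)
Shrinkage factor = 1 + 1.2/100 = 1.012
L_pattern = 368 mm * 1.012 = 372.4160 mm


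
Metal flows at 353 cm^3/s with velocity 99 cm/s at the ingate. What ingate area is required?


Formula: A_ingate = Q / v  (continuity equation)
A = 353 cm^3/s / 99 cm/s = 3.5657 cm^2


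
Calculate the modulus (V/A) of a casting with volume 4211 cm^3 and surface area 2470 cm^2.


Formula: Casting Modulus M = V / A
M = 4211 cm^3 / 2470 cm^2 = 1.7049 cm


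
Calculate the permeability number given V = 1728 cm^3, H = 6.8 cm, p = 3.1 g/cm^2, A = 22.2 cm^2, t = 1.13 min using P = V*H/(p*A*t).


Formula: Permeability Number P = (V * H) / (p * A * t)
Numerator: V * H = 1728 * 6.8 = 11750.4
Denominator: p * A * t = 3.1 * 22.2 * 1.13 = 77.7666
P = 11750.4 / 77.7666 = 151.0983


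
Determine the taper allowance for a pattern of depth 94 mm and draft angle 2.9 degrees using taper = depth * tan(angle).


Formula: taper = depth * tan(draft_angle)
tan(2.9 deg) = 0.0506578
taper = 94 mm * 0.0506578 = 4.7618 mm

4.7618 mm


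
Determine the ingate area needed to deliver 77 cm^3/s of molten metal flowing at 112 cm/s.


Formula: A_ingate = Q / v  (continuity equation)
A = 77 cm^3/s / 112 cm/s = 0.6875 cm^2


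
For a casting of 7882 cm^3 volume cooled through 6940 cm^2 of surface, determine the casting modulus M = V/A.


Formula: Casting Modulus M = V / A
M = 7882 cm^3 / 6940 cm^2 = 1.1357 cm


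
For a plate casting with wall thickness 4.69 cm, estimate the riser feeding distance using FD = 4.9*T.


Formula: FD = 4.9 * T  (riser feeding-distance rule)
FD = 4.9 * 4.69 cm = 22.9810 cm


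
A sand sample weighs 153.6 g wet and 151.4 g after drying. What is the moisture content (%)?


Formula: MC = (W_wet - W_dry) / W_wet * 100
Water mass = 153.6 - 151.4 = 2.2 g
MC = 2.2 / 153.6 * 100 = 1.4323%

Answer: 1.4323%


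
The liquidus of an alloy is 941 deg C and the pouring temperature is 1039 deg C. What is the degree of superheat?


Formula: Superheat = T_pour - T_melt
Superheat = 1039 - 941 = 98 deg C

98 deg C


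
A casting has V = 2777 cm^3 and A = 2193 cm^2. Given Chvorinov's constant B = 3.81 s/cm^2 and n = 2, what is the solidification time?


Formula: t_s = B * (V/A)^n  (Chvorinov's rule, n=2)
Modulus M = V/A = 2777/2193 = 1.266302 cm
M^2 = 1.266302^2 = 1.603521 cm^2
t_s = 3.81 * 1.603521 = 6.1094 s


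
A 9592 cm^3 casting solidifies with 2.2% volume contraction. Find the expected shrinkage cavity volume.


Formula: V_shrink = V_casting * shrinkage_pct / 100
V_shrink = 9592 cm^3 * 2.2 / 100 = 211.0240 cm^3


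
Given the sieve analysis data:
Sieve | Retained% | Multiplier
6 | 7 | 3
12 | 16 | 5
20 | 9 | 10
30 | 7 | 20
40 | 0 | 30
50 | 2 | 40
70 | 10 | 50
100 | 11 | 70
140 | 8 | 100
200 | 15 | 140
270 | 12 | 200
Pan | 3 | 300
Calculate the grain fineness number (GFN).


Formula: GFN = sum(pct * multiplier) / sum(pct)
sum(pct * multiplier) = 7881
sum(pct) = 100
GFN = 7881 / 100 = 78.81


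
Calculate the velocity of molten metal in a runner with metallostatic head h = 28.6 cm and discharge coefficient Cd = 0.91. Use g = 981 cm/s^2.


Formula: v = Cd * sqrt(2 * g * h)  (Torricelli with discharge coefficient)
2*g*h = 2 * 981 * 28.6 = 56113.2 cm^2/s^2
sqrt(56113.2) = 236.88225 cm/s
v = 0.91 * 236.88225 = 215.5628 cm/s


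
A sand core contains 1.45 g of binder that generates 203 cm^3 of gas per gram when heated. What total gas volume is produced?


Formula: V_gas = W_binder * gas_evolution_rate
V = 1.45 g * 203 cm^3/g = 294.3500 cm^3

Final answer: 294.3500 cm^3


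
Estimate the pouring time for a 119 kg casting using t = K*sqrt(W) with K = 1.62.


Formula: t = K * sqrt(W)
sqrt(W) = sqrt(119) = 10.90871
t = 1.62 * 10.90871 = 17.6721 s

Answer: 17.6721 s


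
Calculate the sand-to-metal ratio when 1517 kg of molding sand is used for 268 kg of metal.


Formula: Sand-to-Metal Ratio = W_sand / W_metal
Ratio = 1517 kg / 268 kg = 5.6604

Final answer: 5.6604


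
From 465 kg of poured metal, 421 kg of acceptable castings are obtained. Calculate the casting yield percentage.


Formula: Casting Yield = (W_good / W_total) * 100
Yield = (421 kg / 465 kg) * 100 = 90.5376%

Answer: 90.5376%


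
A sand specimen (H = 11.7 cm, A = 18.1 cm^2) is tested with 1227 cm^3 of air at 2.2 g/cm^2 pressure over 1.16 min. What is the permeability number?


Formula: Permeability Number P = (V * H) / (p * A * t)
Numerator: V * H = 1227 * 11.7 = 14355.9
Denominator: p * A * t = 2.2 * 18.1 * 1.16 = 46.1912
P = 14355.9 / 46.1912 = 310.7930

310.7930


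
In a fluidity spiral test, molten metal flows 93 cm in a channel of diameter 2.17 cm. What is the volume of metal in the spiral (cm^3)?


Formula: V = pi * (d/2)^2 * L  (cylinder volume)
Radius = 2.17/2 = 1.085 cm
V = pi * 1.085^2 * 93 = 343.9476 cm^3


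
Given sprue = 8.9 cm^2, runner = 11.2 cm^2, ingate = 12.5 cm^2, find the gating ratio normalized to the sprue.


Sprue:Runner:Ingate = 1 : 11.2/8.9 : 12.5/8.9 = 1:1.26:1.40


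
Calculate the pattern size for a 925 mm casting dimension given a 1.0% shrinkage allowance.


Formula: L_pattern = L_casting * (1 + shrinkage_rate/100)
Shrinkage factor = 1 + 1.0/100 = 1.01
L_pattern = 925 mm * 1.01 = 934.2500 mm


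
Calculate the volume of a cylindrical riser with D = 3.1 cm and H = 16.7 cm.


Formula: V = pi * (D/2)^2 * H  (cylinder volume)
Radius = D/2 = 3.1/2 = 1.55 cm
V = pi * 1.55^2 * 16.7 = 126.0462 cm^3

126.0462 cm^3


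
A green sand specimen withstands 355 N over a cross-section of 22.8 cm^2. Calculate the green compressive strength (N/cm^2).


Formula: Compressive Strength = Force / Area
Strength = 355 N / 22.8 cm^2 = 15.5702 N/cm^2

15.5702 N/cm^2


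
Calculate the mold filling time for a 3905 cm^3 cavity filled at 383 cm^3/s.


Formula: t_fill = V_mold / Q_flow
t = 3905 cm^3 / 383 cm^3/s = 10.1958 s

10.1958 s


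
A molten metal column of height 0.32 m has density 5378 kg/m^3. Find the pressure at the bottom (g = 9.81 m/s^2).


Formula: P = rho * g * h
rho * g = 5378 * 9.81 = 52758.18 N/m^3
P = 52758.18 * 0.32 = 16882.6176 Pa

Final answer: 16882.6176 Pa


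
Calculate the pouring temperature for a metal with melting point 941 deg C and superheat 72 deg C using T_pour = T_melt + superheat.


Formula: T_pour = T_melt + Superheat
T_pour = 941 + 72 = 1013 deg C

Final answer: 1013 deg C


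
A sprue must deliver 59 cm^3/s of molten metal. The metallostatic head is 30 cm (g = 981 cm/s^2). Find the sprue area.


Formula: v = sqrt(2*g*h), A = Q/v
Velocity: v = sqrt(2 * 981 * 30) = sqrt(58860) = 242.6108 cm/s
Sprue area: A = Q / v = 59 / 242.6108 = 0.2432 cm^2


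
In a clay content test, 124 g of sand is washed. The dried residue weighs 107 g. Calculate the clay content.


Formula: Clay% = (W_total - W_washed) / W_total * 100
Clay mass = 124 - 107 = 17 g
Clay% = 17 / 124 * 100 = 13.7097%


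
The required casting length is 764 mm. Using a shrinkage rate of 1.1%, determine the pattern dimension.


Formula: L_pattern = L_casting * (1 + shrinkage_rate/100)
Shrinkage factor = 1 + 1.1/100 = 1.011
L_pattern = 764 mm * 1.011 = 772.4040 mm

Answer: 772.4040 mm


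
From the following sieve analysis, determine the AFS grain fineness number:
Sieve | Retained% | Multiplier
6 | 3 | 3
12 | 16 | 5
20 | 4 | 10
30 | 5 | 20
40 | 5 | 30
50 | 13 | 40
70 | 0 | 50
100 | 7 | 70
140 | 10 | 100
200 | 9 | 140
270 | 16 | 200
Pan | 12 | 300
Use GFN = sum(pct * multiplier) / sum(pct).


Formula: GFN = sum(pct * multiplier) / sum(pct)
sum(pct * multiplier) = 10449
sum(pct) = 100
GFN = 10449 / 100 = 104.49


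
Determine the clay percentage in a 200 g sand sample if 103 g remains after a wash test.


Formula: Clay% = (W_total - W_washed) / W_total * 100
Clay mass = 200 - 103 = 97 g
Clay% = 97 / 200 * 100 = 48.5000%

Answer: 48.5000%


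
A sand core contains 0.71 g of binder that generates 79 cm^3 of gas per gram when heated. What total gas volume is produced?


Formula: V_gas = W_binder * gas_evolution_rate
V = 0.71 g * 79 cm^3/g = 56.0900 cm^3

Answer: 56.0900 cm^3


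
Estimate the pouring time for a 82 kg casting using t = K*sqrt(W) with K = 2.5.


Formula: t = K * sqrt(W)
sqrt(W) = sqrt(82) = 9.05539
t = 2.5 * 9.05539 = 22.6385 s


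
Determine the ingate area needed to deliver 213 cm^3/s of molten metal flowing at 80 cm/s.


Formula: A_ingate = Q / v  (continuity equation)
A = 213 cm^3/s / 80 cm/s = 2.6625 cm^2

Final answer: 2.6625 cm^2


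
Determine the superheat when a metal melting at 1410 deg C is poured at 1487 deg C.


Formula: Superheat = T_pour - T_melt
Superheat = 1487 - 1410 = 77 deg C

Answer: 77 deg C


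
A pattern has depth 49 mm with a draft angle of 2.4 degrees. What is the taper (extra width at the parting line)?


Formula: taper = depth * tan(draft_angle)
tan(2.4 deg) = 0.0419124
taper = 49 mm * 0.0419124 = 2.0537 mm

2.0537 mm


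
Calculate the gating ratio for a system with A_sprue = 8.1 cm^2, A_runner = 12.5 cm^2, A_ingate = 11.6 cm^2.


Sprue:Runner:Ingate = 1 : 12.5/8.1 : 11.6/8.1 = 1:1.54:1.43

Answer: 1:1.54:1.43


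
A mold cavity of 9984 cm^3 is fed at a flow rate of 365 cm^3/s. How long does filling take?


Formula: t_fill = V_mold / Q_flow
t = 9984 cm^3 / 365 cm^3/s = 27.3534 s

Final answer: 27.3534 s


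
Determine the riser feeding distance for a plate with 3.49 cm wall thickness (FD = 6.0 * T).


Formula: FD = 6.0 * T  (riser feeding-distance rule)
FD = 6.0 * 3.49 cm = 20.9400 cm

Answer: 20.9400 cm


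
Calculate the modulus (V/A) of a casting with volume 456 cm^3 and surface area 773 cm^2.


Formula: Casting Modulus M = V / A
M = 456 cm^3 / 773 cm^2 = 0.5899 cm

Final answer: 0.5899 cm


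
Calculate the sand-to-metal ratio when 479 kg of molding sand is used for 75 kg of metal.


Formula: Sand-to-Metal Ratio = W_sand / W_metal
Ratio = 479 kg / 75 kg = 6.3867

Final answer: 6.3867


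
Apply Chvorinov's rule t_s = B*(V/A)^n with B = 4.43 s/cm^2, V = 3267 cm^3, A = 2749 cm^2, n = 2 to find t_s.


Formula: t_s = B * (V/A)^n  (Chvorinov's rule, n=2)
Modulus M = V/A = 3267/2749 = 1.188432 cm
M^2 = 1.188432^2 = 1.412371 cm^2
t_s = 4.43 * 1.412371 = 6.2568 s

Answer: 6.2568 s


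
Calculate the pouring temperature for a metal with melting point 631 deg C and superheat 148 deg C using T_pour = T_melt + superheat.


Formula: T_pour = T_melt + Superheat
T_pour = 631 + 148 = 779 deg C


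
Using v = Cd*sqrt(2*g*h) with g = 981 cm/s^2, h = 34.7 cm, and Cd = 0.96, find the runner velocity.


Formula: v = Cd * sqrt(2 * g * h)  (Torricelli with discharge coefficient)
2*g*h = 2 * 981 * 34.7 = 68081.4 cm^2/s^2
sqrt(68081.4) = 260.92413 cm/s
v = 0.96 * 260.92413 = 250.4872 cm/s

250.4872 cm/s


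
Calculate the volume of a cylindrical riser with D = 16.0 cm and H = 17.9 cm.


Formula: V = pi * (D/2)^2 * H  (cylinder volume)
Radius = D/2 = 16.0/2 = 8.0 cm
V = pi * 8.0^2 * 17.9 = 3599.0085 cm^3

3599.0085 cm^3


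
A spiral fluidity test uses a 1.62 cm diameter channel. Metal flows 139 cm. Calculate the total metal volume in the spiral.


Formula: V = pi * (d/2)^2 * L  (cylinder volume)
Radius = 1.62/2 = 0.81 cm
V = pi * 0.81^2 * 139 = 286.5067 cm^3

Answer: 286.5067 cm^3


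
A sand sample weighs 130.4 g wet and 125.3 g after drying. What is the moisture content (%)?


Formula: MC = (W_wet - W_dry) / W_wet * 100
Water mass = 130.4 - 125.3 = 5.1 g
MC = 5.1 / 130.4 * 100 = 3.9110%


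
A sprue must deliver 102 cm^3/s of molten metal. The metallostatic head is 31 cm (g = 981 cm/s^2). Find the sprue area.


Formula: v = sqrt(2*g*h), A = Q/v
Velocity: v = sqrt(2 * 981 * 31) = sqrt(60822) = 246.6212 cm/s
Sprue area: A = Q / v = 102 / 246.6212 = 0.4136 cm^2

Final answer: 0.4136 cm^2


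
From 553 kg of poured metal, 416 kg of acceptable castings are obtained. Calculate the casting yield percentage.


Formula: Casting Yield = (W_good / W_total) * 100
Yield = (416 kg / 553 kg) * 100 = 75.2260%

75.2260%


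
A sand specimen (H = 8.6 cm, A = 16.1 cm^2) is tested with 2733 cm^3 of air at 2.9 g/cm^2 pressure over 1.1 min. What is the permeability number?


Formula: Permeability Number P = (V * H) / (p * A * t)
Numerator: V * H = 2733 * 8.6 = 23503.8
Denominator: p * A * t = 2.9 * 16.1 * 1.1 = 51.359
P = 23503.8 / 51.359 = 457.6374

457.6374


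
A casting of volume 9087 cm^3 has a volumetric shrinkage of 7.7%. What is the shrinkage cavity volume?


Formula: V_shrink = V_casting * shrinkage_pct / 100
V_shrink = 9087 cm^3 * 7.7 / 100 = 699.6990 cm^3

699.6990 cm^3


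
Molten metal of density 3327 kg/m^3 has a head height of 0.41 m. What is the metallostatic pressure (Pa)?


Formula: P = rho * g * h
rho * g = 3327 * 9.81 = 32637.87 N/m^3
P = 32637.87 * 0.41 = 13381.5267 Pa


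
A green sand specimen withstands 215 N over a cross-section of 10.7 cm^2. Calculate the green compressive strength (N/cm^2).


Formula: Compressive Strength = Force / Area
Strength = 215 N / 10.7 cm^2 = 20.0935 N/cm^2

Final answer: 20.0935 N/cm^2


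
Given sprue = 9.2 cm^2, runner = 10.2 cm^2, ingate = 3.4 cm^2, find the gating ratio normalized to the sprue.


Sprue:Runner:Ingate = 1 : 10.2/9.2 : 3.4/9.2 = 1:1.11:0.37


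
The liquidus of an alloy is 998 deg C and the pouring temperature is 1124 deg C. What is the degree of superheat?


Formula: Superheat = T_pour - T_melt
Superheat = 1124 - 998 = 126 deg C

Answer: 126 deg C


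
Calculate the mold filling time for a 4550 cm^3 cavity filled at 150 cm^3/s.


Formula: t_fill = V_mold / Q_flow
t = 4550 cm^3 / 150 cm^3/s = 30.3333 s

Final answer: 30.3333 s


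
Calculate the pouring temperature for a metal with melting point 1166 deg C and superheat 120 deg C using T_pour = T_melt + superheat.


Formula: T_pour = T_melt + Superheat
T_pour = 1166 + 120 = 1286 deg C

Final answer: 1286 deg C


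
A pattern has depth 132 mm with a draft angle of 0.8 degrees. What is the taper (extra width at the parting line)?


Formula: taper = depth * tan(draft_angle)
tan(0.8 deg) = 0.0139635
taper = 132 mm * 0.0139635 = 1.8432 mm

Final answer: 1.8432 mm


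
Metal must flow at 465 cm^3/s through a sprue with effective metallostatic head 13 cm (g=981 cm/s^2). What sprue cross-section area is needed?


Formula: v = sqrt(2*g*h), A = Q/v
Velocity: v = sqrt(2 * 981 * 13) = sqrt(25506) = 159.7060 cm/s
Sprue area: A = Q / v = 465 / 159.7060 = 2.9116 cm^2


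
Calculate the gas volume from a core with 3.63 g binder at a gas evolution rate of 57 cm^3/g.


Formula: V_gas = W_binder * gas_evolution_rate
V = 3.63 g * 57 cm^3/g = 206.9100 cm^3

Answer: 206.9100 cm^3


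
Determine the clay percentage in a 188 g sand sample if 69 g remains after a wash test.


Formula: Clay% = (W_total - W_washed) / W_total * 100
Clay mass = 188 - 69 = 119 g
Clay% = 119 / 188 * 100 = 63.2979%

Final answer: 63.2979%


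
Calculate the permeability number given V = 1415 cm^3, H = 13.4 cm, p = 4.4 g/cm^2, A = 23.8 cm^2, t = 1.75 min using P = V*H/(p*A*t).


Formula: Permeability Number P = (V * H) / (p * A * t)
Numerator: V * H = 1415 * 13.4 = 18961.0
Denominator: p * A * t = 4.4 * 23.8 * 1.75 = 183.26
P = 18961.0 / 183.26 = 103.4650

103.4650


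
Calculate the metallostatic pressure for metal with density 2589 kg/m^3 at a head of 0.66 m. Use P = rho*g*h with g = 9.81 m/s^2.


Formula: P = rho * g * h
rho * g = 2589 * 9.81 = 25398.09 N/m^3
P = 25398.09 * 0.66 = 16762.7394 Pa


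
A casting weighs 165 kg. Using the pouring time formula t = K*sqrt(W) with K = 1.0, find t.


Formula: t = K * sqrt(W)
sqrt(W) = sqrt(165) = 12.84523
t = 1.0 * 12.84523 = 12.8452 s

Final answer: 12.8452 s


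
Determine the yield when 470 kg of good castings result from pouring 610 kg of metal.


Formula: Casting Yield = (W_good / W_total) * 100
Yield = (470 kg / 610 kg) * 100 = 77.0492%

77.0492%


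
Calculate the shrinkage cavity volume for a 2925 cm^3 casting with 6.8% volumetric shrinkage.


Formula: V_shrink = V_casting * shrinkage_pct / 100
V_shrink = 2925 cm^3 * 6.8 / 100 = 198.9000 cm^3

Final answer: 198.9000 cm^3


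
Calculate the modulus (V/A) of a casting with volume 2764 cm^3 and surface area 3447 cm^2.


Formula: Casting Modulus M = V / A
M = 2764 cm^3 / 3447 cm^2 = 0.8019 cm

Answer: 0.8019 cm


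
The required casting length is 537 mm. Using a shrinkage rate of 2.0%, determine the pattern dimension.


Formula: L_pattern = L_casting * (1 + shrinkage_rate/100)
Shrinkage factor = 1 + 2.0/100 = 1.02
L_pattern = 537 mm * 1.02 = 547.7400 mm


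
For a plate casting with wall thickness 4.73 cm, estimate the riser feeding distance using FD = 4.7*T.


Formula: FD = 4.7 * T  (riser feeding-distance rule)
FD = 4.7 * 4.73 cm = 22.2310 cm

Final answer: 22.2310 cm


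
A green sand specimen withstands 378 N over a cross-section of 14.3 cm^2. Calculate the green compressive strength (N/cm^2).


Formula: Compressive Strength = Force / Area
Strength = 378 N / 14.3 cm^2 = 26.4336 N/cm^2

Answer: 26.4336 N/cm^2


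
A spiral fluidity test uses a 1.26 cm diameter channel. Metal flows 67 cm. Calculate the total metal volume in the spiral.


Formula: V = pi * (d/2)^2 * L  (cylinder volume)
Radius = 1.26/2 = 0.63 cm
V = pi * 0.63^2 * 67 = 83.5422 cm^3

83.5422 cm^3


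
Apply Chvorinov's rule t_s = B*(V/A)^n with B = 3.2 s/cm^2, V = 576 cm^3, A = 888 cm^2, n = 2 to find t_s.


Formula: t_s = B * (V/A)^n  (Chvorinov's rule, n=2)
Modulus M = V/A = 576/888 = 0.648649 cm
M^2 = 0.648649^2 = 0.420746 cm^2
t_s = 3.2 * 0.420746 = 1.3464 s


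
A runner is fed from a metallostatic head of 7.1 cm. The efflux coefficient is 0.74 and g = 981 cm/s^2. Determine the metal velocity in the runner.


Formula: v = Cd * sqrt(2 * g * h)  (Torricelli with discharge coefficient)
2*g*h = 2 * 981 * 7.1 = 13930.2 cm^2/s^2
sqrt(13930.2) = 118.02627 cm/s
v = 0.74 * 118.02627 = 87.3394 cm/s

Final answer: 87.3394 cm/s


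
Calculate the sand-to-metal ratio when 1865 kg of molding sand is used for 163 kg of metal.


Formula: Sand-to-Metal Ratio = W_sand / W_metal
Ratio = 1865 kg / 163 kg = 11.4417

Final answer: 11.4417


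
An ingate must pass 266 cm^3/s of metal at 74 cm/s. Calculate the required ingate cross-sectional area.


Formula: A_ingate = Q / v  (continuity equation)
A = 266 cm^3/s / 74 cm/s = 3.5946 cm^2

3.5946 cm^2


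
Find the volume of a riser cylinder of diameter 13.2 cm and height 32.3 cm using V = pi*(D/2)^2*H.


Formula: V = pi * (D/2)^2 * H  (cylinder volume)
Radius = D/2 = 13.2/2 = 6.6 cm
V = pi * 6.6^2 * 32.3 = 4420.1832 cm^3

Answer: 4420.1832 cm^3


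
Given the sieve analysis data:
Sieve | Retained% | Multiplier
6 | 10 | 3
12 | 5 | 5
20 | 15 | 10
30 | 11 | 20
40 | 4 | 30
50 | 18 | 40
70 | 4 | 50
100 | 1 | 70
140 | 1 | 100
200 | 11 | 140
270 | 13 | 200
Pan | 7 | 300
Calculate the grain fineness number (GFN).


Formula: GFN = sum(pct * multiplier) / sum(pct)
sum(pct * multiplier) = 7875
sum(pct) = 100
GFN = 7875 / 100 = 78.75

78.75


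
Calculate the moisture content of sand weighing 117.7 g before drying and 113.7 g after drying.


Formula: MC = (W_wet - W_dry) / W_wet * 100
Water mass = 117.7 - 113.7 = 4.0 g
MC = 4.0 / 117.7 * 100 = 3.3985%

Final answer: 3.3985%


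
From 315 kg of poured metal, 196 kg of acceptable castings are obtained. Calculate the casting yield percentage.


Formula: Casting Yield = (W_good / W_total) * 100
Yield = (196 kg / 315 kg) * 100 = 62.2222%


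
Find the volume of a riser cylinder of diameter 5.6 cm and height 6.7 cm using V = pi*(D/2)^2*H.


Formula: V = pi * (D/2)^2 * H  (cylinder volume)
Radius = D/2 = 5.6/2 = 2.8 cm
V = pi * 2.8^2 * 6.7 = 165.0216 cm^3

165.0216 cm^3


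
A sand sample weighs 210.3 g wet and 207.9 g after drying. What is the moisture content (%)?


Formula: MC = (W_wet - W_dry) / W_wet * 100
Water mass = 210.3 - 207.9 = 2.4 g
MC = 2.4 / 210.3 * 100 = 1.1412%

Answer: 1.1412%


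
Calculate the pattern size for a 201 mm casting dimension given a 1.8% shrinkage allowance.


Formula: L_pattern = L_casting * (1 + shrinkage_rate/100)
Shrinkage factor = 1 + 1.8/100 = 1.018
L_pattern = 201 mm * 1.018 = 204.6180 mm

204.6180 mm


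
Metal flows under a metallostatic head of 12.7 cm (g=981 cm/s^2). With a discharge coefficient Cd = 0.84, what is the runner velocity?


Formula: v = Cd * sqrt(2 * g * h)  (Torricelli with discharge coefficient)
2*g*h = 2 * 981 * 12.7 = 24917.4 cm^2/s^2
sqrt(24917.4) = 157.85246 cm/s
v = 0.84 * 157.85246 = 132.5961 cm/s


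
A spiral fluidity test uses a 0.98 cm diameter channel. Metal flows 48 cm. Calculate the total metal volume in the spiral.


Formula: V = pi * (d/2)^2 * L  (cylinder volume)
Radius = 0.98/2 = 0.49 cm
V = pi * 0.49^2 * 48 = 36.2062 cm^3

Answer: 36.2062 cm^3


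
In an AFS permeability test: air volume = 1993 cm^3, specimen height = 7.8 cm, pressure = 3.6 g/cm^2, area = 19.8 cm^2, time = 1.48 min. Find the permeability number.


Formula: Permeability Number P = (V * H) / (p * A * t)
Numerator: V * H = 1993 * 7.8 = 15545.4
Denominator: p * A * t = 3.6 * 19.8 * 1.48 = 105.4944
P = 15545.4 / 105.4944 = 147.3576

147.3576


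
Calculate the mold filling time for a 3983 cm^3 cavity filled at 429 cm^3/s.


Formula: t_fill = V_mold / Q_flow
t = 3983 cm^3 / 429 cm^3/s = 9.2844 s

Final answer: 9.2844 s


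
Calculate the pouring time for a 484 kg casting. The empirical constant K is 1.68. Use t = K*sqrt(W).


Formula: t = K * sqrt(W)
sqrt(W) = sqrt(484) = 22.00000
t = 1.68 * 22.00000 = 36.9600 s


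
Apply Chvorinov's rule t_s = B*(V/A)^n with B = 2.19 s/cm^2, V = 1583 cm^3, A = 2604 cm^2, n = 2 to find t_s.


Formula: t_s = B * (V/A)^n  (Chvorinov's rule, n=2)
Modulus M = V/A = 1583/2604 = 0.607911 cm
M^2 = 0.607911^2 = 0.369556 cm^2
t_s = 2.19 * 0.369556 = 0.8093 s

Answer: 0.8093 s


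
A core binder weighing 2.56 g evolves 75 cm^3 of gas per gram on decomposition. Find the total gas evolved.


Formula: V_gas = W_binder * gas_evolution_rate
V = 2.56 g * 75 cm^3/g = 192.0000 cm^3


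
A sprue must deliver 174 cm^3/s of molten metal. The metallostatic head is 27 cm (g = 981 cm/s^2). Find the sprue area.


Formula: v = sqrt(2*g*h), A = Q/v
Velocity: v = sqrt(2 * 981 * 27) = sqrt(52974) = 230.1608 cm/s
Sprue area: A = Q / v = 174 / 230.1608 = 0.7560 cm^2


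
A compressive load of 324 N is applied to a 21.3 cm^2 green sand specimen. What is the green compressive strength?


Formula: Compressive Strength = Force / Area
Strength = 324 N / 21.3 cm^2 = 15.2113 N/cm^2

Answer: 15.2113 N/cm^2


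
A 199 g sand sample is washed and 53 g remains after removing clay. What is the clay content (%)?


Formula: Clay% = (W_total - W_washed) / W_total * 100
Clay mass = 199 - 53 = 146 g
Clay% = 146 / 199 * 100 = 73.3668%

73.3668%


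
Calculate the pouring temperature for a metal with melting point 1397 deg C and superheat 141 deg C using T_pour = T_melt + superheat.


Formula: T_pour = T_melt + Superheat
T_pour = 1397 + 141 = 1538 deg C


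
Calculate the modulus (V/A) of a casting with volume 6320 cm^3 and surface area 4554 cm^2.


Formula: Casting Modulus M = V / A
M = 6320 cm^3 / 4554 cm^2 = 1.3878 cm


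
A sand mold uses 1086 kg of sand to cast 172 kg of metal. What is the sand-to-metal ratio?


Formula: Sand-to-Metal Ratio = W_sand / W_metal
Ratio = 1086 kg / 172 kg = 6.3140


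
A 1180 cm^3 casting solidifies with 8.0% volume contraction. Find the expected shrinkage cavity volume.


Formula: V_shrink = V_casting * shrinkage_pct / 100
V_shrink = 1180 cm^3 * 8.0 / 100 = 94.4000 cm^3

Final answer: 94.4000 cm^3


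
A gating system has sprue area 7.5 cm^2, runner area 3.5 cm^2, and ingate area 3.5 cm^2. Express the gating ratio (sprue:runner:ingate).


Sprue:Runner:Ingate = 1 : 3.5/7.5 : 3.5/7.5 = 1:0.47:0.47

Final answer: 1:0.47:0.47


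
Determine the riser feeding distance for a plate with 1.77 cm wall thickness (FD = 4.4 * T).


Formula: FD = 4.4 * T  (riser feeding-distance rule)
FD = 4.4 * 1.77 cm = 7.7880 cm


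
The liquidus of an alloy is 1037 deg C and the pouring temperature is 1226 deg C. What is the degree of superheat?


Formula: Superheat = T_pour - T_melt
Superheat = 1226 - 1037 = 189 deg C

Answer: 189 deg C


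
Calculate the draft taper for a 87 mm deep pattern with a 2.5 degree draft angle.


Formula: taper = depth * tan(draft_angle)
tan(2.5 deg) = 0.0436609
taper = 87 mm * 0.0436609 = 3.7985 mm


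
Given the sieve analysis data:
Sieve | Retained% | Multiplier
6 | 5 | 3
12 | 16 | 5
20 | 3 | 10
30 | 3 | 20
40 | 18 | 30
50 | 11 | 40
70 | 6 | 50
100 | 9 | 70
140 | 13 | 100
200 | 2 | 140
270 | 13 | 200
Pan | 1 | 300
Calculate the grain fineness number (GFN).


Formula: GFN = sum(pct * multiplier) / sum(pct)
sum(pct * multiplier) = 6575
sum(pct) = 100
GFN = 6575 / 100 = 65.75

Answer: 65.75
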